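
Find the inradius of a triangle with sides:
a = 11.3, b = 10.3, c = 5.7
r = Area/s where s is the semi-perimeter.
s = (11.3 + 10.3 + 5.7)/2 = 27.3/2 = 13.65
Area = √(s(s−a)(s−b)(s−c)) = √(13.65·2.35·3.35·7.95) ≈ √854.304 ≈ 29.2285
r ≈ 29.2285/13.65 ≈ 2.14128

r = 2.141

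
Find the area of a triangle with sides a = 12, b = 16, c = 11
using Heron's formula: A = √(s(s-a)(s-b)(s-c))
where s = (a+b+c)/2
s = (12 + 16 + 11)/2 = 39/2 = 19.5
s − a = 7.5, s − b = 3.5, s − c = 8.5
s(s−a)(s−b)(s−c) = 19.5·7.5·3.5·8.5 = 4350.9375
Area = √4350.9375 ≈ 65.9616

s = 19.5, Area = 65.96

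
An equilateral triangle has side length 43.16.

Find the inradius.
r = Area/s with s the semi-perimeter.
Area = (√3/4)·43.16² = (√3/4)·1862.7856 ≈ 0.433013·1862.7856 ≈ 806.61
s = 3·43.16/2 = 64.74
r ≈ 806.61/64.74 ≈ 12.4592
(Equivalently r = side/(2√3) = 43.16/3.4641 ≈ 12.4592.)

r = 12.46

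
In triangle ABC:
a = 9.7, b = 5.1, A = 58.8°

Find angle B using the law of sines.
a/sin(A) = b/sin(B)  ⇒  sin(B) = b·sin(A)/a = 5.1·sin(58.8°)/9.7
sin(58.8°) ≈ 0.855364
sin(B) ≈ 5.1·0.855364/9.7 ≈ 4.36236/9.7 ≈ 0.449728
B = arcsin(0.449728) ≈ 26.7262°
(Since b ≤ a we need B ≤ A, so the obtuse alternative 180° − 26.7262° ≈ 153.274° is rejected.)

B = 26.73°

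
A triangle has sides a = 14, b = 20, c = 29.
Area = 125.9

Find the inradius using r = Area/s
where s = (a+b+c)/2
s = (14 + 20 + 29)/2 = 63/2 = 31.5
r = Area/s = 125.9/31.5 ≈ 3.99683

r = 3.997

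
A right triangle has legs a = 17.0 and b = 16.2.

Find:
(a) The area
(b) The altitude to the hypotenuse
(a) The legs are perpendicular, so Area = ½·a·b = ½·17.0·16.2 = ½·275.4 = 137.7
(b) Hypotenuse c = √(a² + b²) = √(289 + 262.44) = √551.44 ≈ 23.4828
    Area = ½·c·h_c  ⇒  h_c = 2·Area/c = 275.4/23.4828 ≈ 11.7278

Area = 137.7, h_c = 11.73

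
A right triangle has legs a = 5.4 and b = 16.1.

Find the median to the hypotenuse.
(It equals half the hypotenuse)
Hypotenuse c = √(a² + b²) = √(29.16 + 259.21) = √288.37 ≈ 16.9815
Median to hypotenuse = c/2 ≈ 16.9815/2 ≈ 8.49073

Median = 8.491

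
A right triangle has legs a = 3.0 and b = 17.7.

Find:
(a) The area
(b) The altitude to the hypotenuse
(a) The legs are perpendicular, so Area = ½·a·b = ½·3.0·17.7 = ½·53.1 = 26.55
(b) Hypotenuse c = √(a² + b²) = √(9 + 313.29) = √322.29 ≈ 17.9524
    Area = ½·c·h_c  ⇒  h_c = 2·Area/c = 53.1/17.9524 ≈ 2.95782

Area = 26.55, h_c = 2.958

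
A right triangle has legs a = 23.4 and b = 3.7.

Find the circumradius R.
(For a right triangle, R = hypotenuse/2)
Hypotenuse c = √(a² + b²) = √(547.56 + 13.69) = √561.25 ≈ 23.6907
R = c/2 ≈ 23.6907/2 ≈ 11.8454

R = 11.85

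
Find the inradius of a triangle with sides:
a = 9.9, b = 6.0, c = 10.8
r = Area/s where s is the semi-perimeter.
s = (9.9 + 6.0 + 10.8)/2 = 26.7/2 = 13.35
Area = √(s(s−a)(s−b)(s−c)) = √(13.35·3.45·7.35·2.55) ≈ √863.233 ≈ 29.3808
r ≈ 29.3808/13.35 ≈ 2.20081

r = 2.201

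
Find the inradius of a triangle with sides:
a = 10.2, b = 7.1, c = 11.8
r = Area/s where s is the semi-perimeter.
s = (10.2 + 7.1 + 11.8)/2 = 29.1/2 = 14.55
Area = √(s(s−a)(s−b)(s−c)) = √(14.55·4.35·7.45·2.75) ≈ √1296.71 ≈ 36.0098
r ≈ 36.0098/14.55 ≈ 2.4749

r = 2.475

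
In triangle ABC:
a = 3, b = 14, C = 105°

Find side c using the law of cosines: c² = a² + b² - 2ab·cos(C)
c² = 3² + 14² − 2·3·14·cos(105°)
cos(105°) ≈ -0.258819
c² ≈ 9 + 196 − 84·(-0.258819) ≈ 205 + 21.7408 ≈ 226.741
c ≈ √226.741 ≈ 15.0579

c = 15.06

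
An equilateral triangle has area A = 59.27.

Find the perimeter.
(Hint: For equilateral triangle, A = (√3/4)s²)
A = (√3/4)s²  ⇒  s² = 4A/√3 = 4·59.27/√3 = 237.08/1.73205 ≈ 136.878
s ≈ √136.878 ≈ 11.6995
Perimeter = 3s ≈ 3·11.6995 ≈ 35.0985

Perimeter = 35.1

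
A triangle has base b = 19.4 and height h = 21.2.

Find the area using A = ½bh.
A = ½·b·h = ½·19.4·21.2 = ½·411.28 = 205.64

Area = 205.64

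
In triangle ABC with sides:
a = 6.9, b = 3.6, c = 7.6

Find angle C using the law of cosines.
c² = a² + b² − 2ab·cos(C)  ⇒  cos(C) = (a² + b² − c²)/(2ab)
cos(C) = (6.9² + 3.6² − 7.6²)/(2·6.9·3.6) = (47.61 + 12.96 − 57.76)/49.68 = 2.81/49.68 ≈ 0.056562
C = arccos(0.056562) ≈ 86.7575°

C = 86.76°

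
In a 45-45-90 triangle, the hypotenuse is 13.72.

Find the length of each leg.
In a 45-45-90 triangle hypotenuse = leg·√2, so leg = hypotenuse/√2.
Leg = 13.72/√2 ≈ 13.72/1.41421 ≈ 9.70151

Each leg = 9.702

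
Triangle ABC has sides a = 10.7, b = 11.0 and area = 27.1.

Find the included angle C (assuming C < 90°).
Area = ½·a·b·sin(C)  ⇒  sin(C) = 2·Area/(a·b) = 2·27.1/(10.7·11.0) = 54.2/117.7 ≈ 0.460493
C = arcsin(0.460493) ≈ 27.4189° (taking the acute solution since C < 90°)

C = 27.42°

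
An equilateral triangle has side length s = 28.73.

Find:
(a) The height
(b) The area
(a) The height splits the triangle into two 30-60-90 halves: h = s·√3/2 = 28.73·1.73205/2 ≈ 49.7618/2 ≈ 24.8809
(b) Area = (√3/4)·s² = (√3/4)·28.73² = (√3/4)·825.4129 ≈ 0.433013·825.4129 ≈ 357.414

Height = 24.88, Area = 357.4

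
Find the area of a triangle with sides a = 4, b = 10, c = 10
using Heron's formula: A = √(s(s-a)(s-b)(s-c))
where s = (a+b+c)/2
s = (4 + 10 + 10)/2 = 24/2 = 12
s − a = 8, s − b = 2, s − c = 2
s(s−a)(s−b)(s−c) = 12·8·2·2 = 384
Area = √384 ≈ 19.5959

s = 12.0, Area = 19.6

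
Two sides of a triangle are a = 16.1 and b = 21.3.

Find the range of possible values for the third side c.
Triangle inequality: |a − b| < c < a + b
|a − b| = |16.1 − 21.3| = 5.2
a + b = 16.1 + 21.3 = 37.4

5.2 < c < 37.4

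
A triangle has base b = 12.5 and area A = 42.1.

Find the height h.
A = ½·b·h  ⇒  h = 2A/b = 2·42.1/12.5 = 84.2/12.5 ≈ 6.736

h = 6.736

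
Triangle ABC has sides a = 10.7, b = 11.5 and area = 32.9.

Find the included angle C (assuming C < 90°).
Area = ½·a·b·sin(C)  ⇒  sin(C) = 2·Area/(a·b) = 2·32.9/(10.7·11.5) = 65.8/123.05 ≈ 0.534742
C = arcsin(0.534742) ≈ 32.3264° (taking the acute solution since C < 90°)

C = 32.33°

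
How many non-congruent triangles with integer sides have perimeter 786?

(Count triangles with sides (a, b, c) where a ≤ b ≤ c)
Let a ≤ b ≤ c with a + b + c = 786. The only binding inequality is a + b > c, i.e. 786 − c > c, so c < 786/2; and c ≥ 786/3 since c is the largest side.
So 262 ≤ c ≤ 392. For each c, b runs from ⌈(786 − c)/2⌉ up to c (then a = 786 − b − c satisfies 1 ≤ a ≤ b automatically), giving c − ⌈(786 − c)/2⌉ + 1 choices.
Summing over c: 1 + 2 + 4 + 5 + … + 194 + 196  (131 terms, c = 262, …, 392) = 12871
Check (closed form: nearest integer to p²/48 for even p, (p+3)²/48 for odd p): 786²/48 = 617796/48 ≈ 12870.75 → 12871

12871 triangles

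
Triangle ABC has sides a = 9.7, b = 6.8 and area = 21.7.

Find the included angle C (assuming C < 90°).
Area = ½·a·b·sin(C)  ⇒  sin(C) = 2·Area/(a·b) = 2·21.7/(9.7·6.8) = 43.4/65.96 ≈ 0.657975
C = arcsin(0.657975) ≈ 41.1456° (taking the acute solution since C < 90°)

C = 41.15°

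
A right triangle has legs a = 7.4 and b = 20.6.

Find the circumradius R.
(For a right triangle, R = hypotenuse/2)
Hypotenuse c = √(a² + b²) = √(54.76 + 424.36) = √479.12 ≈ 21.8888
R = c/2 ≈ 21.8888/2 ≈ 10.9444

R = 10.94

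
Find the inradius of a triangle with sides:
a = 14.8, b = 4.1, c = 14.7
r = Area/s where s is the semi-perimeter.
s = (14.8 + 4.1 + 14.7)/2 = 33.6/2 = 16.8
Area = √(s(s−a)(s−b)(s−c)) = √(16.8·2·12.7·2.1) ≈ √896.112 ≈ 29.9351
r ≈ 29.9351/16.8 ≈ 1.78185

r = 1.782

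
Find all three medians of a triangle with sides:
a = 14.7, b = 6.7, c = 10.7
Median formula: m_a = ½√(2b² + 2c² − a²) (and cyclically). a² = 216.09, b² = 44.89, c² = 114.49.
m_a = ½√(2·44.89 + 2·114.49 − 216.09) = ½√102.67 ≈ ½·10.1326 ≈ 5.06631
m_b = ½√(2·216.09 + 2·114.49 − 44.89) = ½√616.27 ≈ ½·24.8248 ≈ 12.4124
m_c = ½√(2·216.09 + 2·44.89 − 114.49) = ½√407.47 ≈ ½·20.1859 ≈ 10.0929

m_a = 5.066, m_b = 12.41, m_c = 10.09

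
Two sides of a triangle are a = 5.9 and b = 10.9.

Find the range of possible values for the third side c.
Triangle inequality: |a − b| < c < a + b
|a − b| = |5.9 − 10.9| = 5
a + b = 5.9 + 10.9 = 16.8

5 < c < 16.8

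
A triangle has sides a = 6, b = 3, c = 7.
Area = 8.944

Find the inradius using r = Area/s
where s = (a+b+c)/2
s = (6 + 3 + 7)/2 = 16/2 = 8
r = Area/s = 8.944/8 ≈ 1.118

r = 1.118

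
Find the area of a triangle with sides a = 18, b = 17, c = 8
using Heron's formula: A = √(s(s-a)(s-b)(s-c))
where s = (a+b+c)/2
s = (18 + 17 + 8)/2 = 43/2 = 21.5
s − a = 3.5, s − b = 4.5, s − c = 13.5
s(s−a)(s−b)(s−c) = 21.5·3.5·4.5·13.5 = 4571.4375
Area = √4571.4375 ≈ 67.6124

s = 21.5, Area = 67.61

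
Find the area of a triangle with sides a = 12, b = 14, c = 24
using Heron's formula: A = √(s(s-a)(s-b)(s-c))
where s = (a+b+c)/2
s = (12 + 14 + 24)/2 = 50/2 = 25
s − a = 13, s − b = 11, s − c = 1
s(s−a)(s−b)(s−c) = 25·13·11·1 = 3575
Area = √3575 ≈ 59.7913

s = 25.0, Area = 59.79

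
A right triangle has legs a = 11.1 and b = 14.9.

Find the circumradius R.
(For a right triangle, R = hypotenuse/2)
Hypotenuse c = √(a² + b²) = √(123.21 + 222.01) = √345.22 ≈ 18.5801
R = c/2 ≈ 18.5801/2 ≈ 9.29005

R = 9.29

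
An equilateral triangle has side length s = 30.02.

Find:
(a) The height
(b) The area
(a) The height splits the triangle into two 30-60-90 halves: h = s·√3/2 = 30.02·1.73205/2 ≈ 51.9962/2 ≈ 25.9981
(b) Area = (√3/4)·s² = (√3/4)·30.02² = (√3/4)·901.2004 ≈ 0.433013·901.2004 ≈ 390.231

Height = 26, Area = 390.2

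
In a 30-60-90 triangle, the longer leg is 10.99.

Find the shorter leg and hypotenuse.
In a 30-60-90 triangle the sides are in ratio 1 : √3 : 2, so short leg = long leg/√3 and hypotenuse = 2·(short leg).
Short leg = 10.99/√3 ≈ 10.99/1.73205 ≈ 6.34508
Hypotenuse = 2·6.34508 ≈ 12.6902

Short leg = 6.345, Hypotenuse = 12.69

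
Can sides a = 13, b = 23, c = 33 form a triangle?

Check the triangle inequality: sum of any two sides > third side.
a + b vs c: 13 + 23 = 36 > 33  ✓
a + c vs b: 13 + 33 = 46 > 23  ✓
b + c vs a: 23 + 33 = 56 > 13  ✓

Yes, triangle inequality satisfied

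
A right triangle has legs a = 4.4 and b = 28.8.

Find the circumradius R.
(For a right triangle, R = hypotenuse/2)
Hypotenuse c = √(a² + b²) = √(19.36 + 829.44) = √848.8 ≈ 29.1342
R = c/2 ≈ 29.1342/2 ≈ 14.5671

R = 14.57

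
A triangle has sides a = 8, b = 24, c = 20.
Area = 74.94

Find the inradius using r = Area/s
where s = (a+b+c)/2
s = (8 + 24 + 20)/2 = 52/2 = 26
r = Area/s = 74.94/26 ≈ 2.88231

r = 2.882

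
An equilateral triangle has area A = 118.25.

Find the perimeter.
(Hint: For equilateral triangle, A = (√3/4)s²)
A = (√3/4)s²  ⇒  s² = 4A/√3 = 4·118.25/√3 = 473/1.73205 ≈ 273.087
s ≈ √273.087 ≈ 16.5253
Perimeter = 3s ≈ 3·16.5253 ≈ 49.576

Perimeter = 49.58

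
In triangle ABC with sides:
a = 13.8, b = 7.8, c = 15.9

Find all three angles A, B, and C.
Law of cosines for each angle (a² = 190.44, b² = 60.84, c² = 252.81):
cos(A) = (b² + c² − a²)/(2bc) = (60.84 + 252.81 − 190.44)/(2·7.8·15.9) = 123.21/248.04 ≈ 0.496734  ⇒  A ≈ 60.2158°
cos(B) = (a² + c² − b²)/(2ac) = (190.44 + 252.81 − 60.84)/(2·13.8·15.9) = 382.41/438.84 ≈ 0.871411  ⇒  B ≈ 29.377°
cos(C) = (a² + b² − c²)/(2ab) = (190.44 + 60.84 − 252.81)/(2·13.8·7.8) = -1.53/215.28 ≈ -0.00710702  ⇒  C ≈ 90.4072°
Check: A + B + C ≈ 180°

A = 60.22°, B = 29.38°, C = 90.41°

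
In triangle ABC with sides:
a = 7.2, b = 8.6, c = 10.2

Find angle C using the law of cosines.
c² = a² + b² − 2ab·cos(C)  ⇒  cos(C) = (a² + b² − c²)/(2ab)
cos(C) = (7.2² + 8.6² − 10.2²)/(2·7.2·8.6) = (51.84 + 73.96 − 104.04)/123.84 = 21.76/123.84 ≈ 0.175711
C = arccos(0.175711) ≈ 79.88°

C = 79.88°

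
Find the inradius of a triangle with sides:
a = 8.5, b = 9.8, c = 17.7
r = Area/s where s is the semi-perimeter.
s = (8.5 + 9.8 + 17.7)/2 = 36/2 = 18
Area = √(s(s−a)(s−b)(s−c)) = √(18·9.5·8.2·0.3) ≈ √420.66 ≈ 20.51
r ≈ 20.51/18 ≈ 1.13944

r = 1.139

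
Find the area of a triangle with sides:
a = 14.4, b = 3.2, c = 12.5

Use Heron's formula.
s = (14.4 + 3.2 + 12.5)/2 = 30.1/2 = 15.05
s − a = 0.65, s − b = 11.85, s − c = 2.55
s(s−a)(s−b)(s−c) = 15.05·0.65·11.85·2.55 ≈ 295.603
Area = √295.603 ≈ 17.1931

Area = 17.19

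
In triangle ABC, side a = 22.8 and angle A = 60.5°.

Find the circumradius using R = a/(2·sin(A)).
R = a/(2·sin(A)) = 22.8/(2·sin(60.5°))
sin(60.5°) ≈ 0.870356
R ≈ 22.8/(2·0.870356) = 22.8/1.74071 ≈ 13.0981

R = 13.1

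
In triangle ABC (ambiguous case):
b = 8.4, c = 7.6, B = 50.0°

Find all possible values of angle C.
b/sin(B) = c/sin(C)  ⇒  sin(C) = c·sin(B)/b = 7.6·sin(50.0°)/8.4
sin(50.0°) ≈ 0.766044
sin(C) ≈ 7.6·0.766044/8.4 ≈ 5.82194/8.4 ≈ 0.693088
Candidate 1: C₁ = arcsin(0.693088) ≈ 43.875°  →  A = 180° − 50.0° − 43.875° ≈ 86.125° > 0, valid
Candidate 2: C₂ = 180° − C₁ ≈ 136.125°  →  A = 180° − 50.0° − 136.125° ≈ -6.125° ≤ 0, not a valid triangle

C = 43.88° (one solution)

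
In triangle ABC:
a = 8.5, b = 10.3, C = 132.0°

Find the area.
Two sides and the included angle (SAS): A = ½·a·b·sin(C) = ½·8.5·10.3·sin(132.0°)
sin(132.0°) ≈ 0.743145
A ≈ ½·87.55·0.743145 = 43.775·0.743145 ≈ 32.5312

Area = 32.53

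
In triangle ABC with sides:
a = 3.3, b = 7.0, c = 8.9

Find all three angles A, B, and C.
Law of cosines for each angle (a² = 10.89, b² = 49, c² = 79.21):
cos(A) = (b² + c² − a²)/(2bc) = (49 + 79.21 − 10.89)/(2·7.0·8.9) = 117.32/124.6 ≈ 0.941573  ⇒  A ≈ 19.6826°
cos(B) = (a² + c² − b²)/(2ac) = (10.89 + 79.21 − 49)/(2·3.3·8.9) = 41.1/58.74 ≈ 0.699694  ⇒  B ≈ 45.5976°
cos(C) = (a² + b² − c²)/(2ab) = (10.89 + 49 − 79.21)/(2·3.3·7.0) = -19.32/46.2 ≈ -0.418182  ⇒  C ≈ 114.72°
Check: A + B + C ≈ 180°

A = 19.68°, B = 45.6°, C = 114.7°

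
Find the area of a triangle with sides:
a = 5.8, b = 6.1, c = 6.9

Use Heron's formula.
s = (5.8 + 6.1 + 6.9)/2 = 18.8/2 = 9.4
s − a = 3.6, s − b = 3.3, s − c = 2.5
s(s−a)(s−b)(s−c) = 9.4·3.6·3.3·2.5 ≈ 279.18
Area = √279.18 ≈ 16.7087

Area = 16.71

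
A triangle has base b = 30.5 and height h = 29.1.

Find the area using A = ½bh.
A = ½·b·h = ½·30.5·29.1 = ½·887.55 = 443.775

Area = 443.775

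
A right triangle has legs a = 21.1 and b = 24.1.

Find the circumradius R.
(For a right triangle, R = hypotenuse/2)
Hypotenuse c = √(a² + b²) = √(445.21 + 580.81) = √1026.02 ≈ 32.0315
R = c/2 ≈ 32.0315/2 ≈ 16.0158

R = 16.02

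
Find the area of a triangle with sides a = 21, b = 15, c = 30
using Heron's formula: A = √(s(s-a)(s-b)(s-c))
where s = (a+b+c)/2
s = (21 + 15 + 30)/2 = 66/2 = 33
s − a = 12, s − b = 18, s − c = 3
s(s−a)(s−b)(s−c) = 33·12·18·3 = 21384
Area = √21384 ≈ 146.233

s = 33.0, Area = 146.2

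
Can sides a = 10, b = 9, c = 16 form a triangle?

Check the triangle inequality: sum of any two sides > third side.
a + b vs c: 10 + 9 = 19 > 16  ✓
a + c vs b: 10 + 16 = 26 > 9  ✓
b + c vs a: 9 + 16 = 25 > 10  ✓

Yes, triangle inequality satisfied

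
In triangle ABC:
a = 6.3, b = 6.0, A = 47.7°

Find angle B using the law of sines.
a/sin(A) = b/sin(B)  ⇒  sin(B) = b·sin(A)/a = 6.0·sin(47.7°)/6.3
sin(47.7°) ≈ 0.739631
sin(B) ≈ 6.0·0.739631/6.3 ≈ 4.43779/6.3 ≈ 0.704411
B = arcsin(0.704411) ≈ 44.7819°
(Since b ≤ a we need B ≤ A, so the obtuse alternative 180° − 44.7819° ≈ 135.218° is rejected.)

B = 44.78°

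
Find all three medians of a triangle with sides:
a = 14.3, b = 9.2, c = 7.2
Median formula: m_a = ½√(2b² + 2c² − a²) (and cyclically). a² = 204.49, b² = 84.64, c² = 51.84.
m_a = ½√(2·84.64 + 2·51.84 − 204.49) = ½√68.47 ≈ ½·8.27466 ≈ 4.13733
m_b = ½√(2·204.49 + 2·51.84 − 84.64) = ½√428.02 ≈ ½·20.6886 ≈ 10.3443
m_c = ½√(2·204.49 + 2·84.64 − 51.84) = ½√526.42 ≈ ½·22.9438 ≈ 11.4719

m_a = 4.137, m_b = 10.34, m_c = 11.47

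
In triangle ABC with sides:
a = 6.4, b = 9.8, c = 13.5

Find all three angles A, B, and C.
Law of cosines for each angle (a² = 40.96, b² = 96.04, c² = 182.25):
cos(A) = (b² + c² − a²)/(2bc) = (96.04 + 182.25 − 40.96)/(2·9.8·13.5) = 237.33/264.6 ≈ 0.896939  ⇒  A ≈ 26.2414°
cos(B) = (a² + c² − b²)/(2ac) = (40.96 + 182.25 − 96.04)/(2·6.4·13.5) = 127.17/172.8 ≈ 0.735937  ⇒  B ≈ 42.6135°
cos(C) = (a² + b² − c²)/(2ab) = (40.96 + 96.04 − 182.25)/(2·6.4·9.8) = -45.25/125.44 ≈ -0.36073  ⇒  C ≈ 111.145°
Check: A + B + C ≈ 180°

A = 26.24°, B = 42.61°, C = 111.1°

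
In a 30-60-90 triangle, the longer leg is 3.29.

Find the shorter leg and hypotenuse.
In a 30-60-90 triangle the sides are in ratio 1 : √3 : 2, so short leg = long leg/√3 and hypotenuse = 2·(short leg).
Short leg = 3.29/√3 ≈ 3.29/1.73205 ≈ 1.89948
Hypotenuse = 2·1.89948 ≈ 3.79896

Short leg = 1.899, Hypotenuse = 3.799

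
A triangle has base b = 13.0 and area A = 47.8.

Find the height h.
A = ½·b·h  ⇒  h = 2A/b = 2·47.8/13.0 = 95.6/13.0 ≈ 7.35385

h = 7.354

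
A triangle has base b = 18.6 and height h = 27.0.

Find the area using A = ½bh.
A = ½·b·h = ½·18.6·27.0 = ½·502.2 = 251.1

Area = 251.1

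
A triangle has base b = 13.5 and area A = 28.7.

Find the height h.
A = ½·b·h  ⇒  h = 2A/b = 2·28.7/13.5 = 57.4/13.5 ≈ 4.25185

h = 4.252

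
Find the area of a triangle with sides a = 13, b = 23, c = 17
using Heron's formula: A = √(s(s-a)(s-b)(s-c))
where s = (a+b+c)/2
s = (13 + 23 + 17)/2 = 53/2 = 26.5
s − a = 13.5, s − b = 3.5, s − c = 9.5
s(s−a)(s−b)(s−c) = 26.5·13.5·3.5·9.5 = 11895.1875
Area = √11895.1875 ≈ 109.065

s = 26.5, Area = 109.1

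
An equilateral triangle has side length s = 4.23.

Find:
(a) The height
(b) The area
(a) The height splits the triangle into two 30-60-90 halves: h = s·√3/2 = 4.23·1.73205/2 ≈ 7.32657/2 ≈ 3.66329
(b) Area = (√3/4)·s² = (√3/4)·4.23² = (√3/4)·17.8929 ≈ 0.433013·17.8929 ≈ 7.74785

Height = 3.663, Area = 7.748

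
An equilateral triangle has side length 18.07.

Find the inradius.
r = Area/s with s the semi-perimeter.
Area = (√3/4)·18.07² = (√3/4)·326.5249 ≈ 0.433013·326.5249 ≈ 141.389
s = 3·18.07/2 = 27.105
r ≈ 141.389/27.105 ≈ 5.21636
(Equivalently r = side/(2√3) = 18.07/3.4641 ≈ 5.21636.)

r = 5.216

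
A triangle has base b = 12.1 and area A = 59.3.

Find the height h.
A = ½·b·h  ⇒  h = 2A/b = 2·59.3/12.1 = 118.6/12.1 ≈ 9.80165

h = 9.802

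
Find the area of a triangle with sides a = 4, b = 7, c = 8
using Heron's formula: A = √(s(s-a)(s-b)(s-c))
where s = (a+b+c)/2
s = (4 + 7 + 8)/2 = 19/2 = 9.5
s − a = 5.5, s − b = 2.5, s − c = 1.5
s(s−a)(s−b)(s−c) = 9.5·5.5·2.5·1.5 = 195.9375
Area = √195.9375 ≈ 13.9978

s = 9.5, Area = 14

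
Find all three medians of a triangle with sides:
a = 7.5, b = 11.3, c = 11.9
Median formula: m_a = ½√(2b² + 2c² − a²) (and cyclically). a² = 56.25, b² = 127.69, c² = 141.61.
m_a = ½√(2·127.69 + 2·141.61 − 56.25) = ½√482.35 ≈ ½·21.9625 ≈ 10.9812
m_b = ½√(2·56.25 + 2·141.61 − 127.69) = ½√268.03 ≈ ½·16.3716 ≈ 8.18581
m_c = ½√(2·56.25 + 2·127.69 − 141.61) = ½√226.27 ≈ ½·15.0423 ≈ 7.52114

m_a = 10.98, m_b = 8.186, m_c = 7.521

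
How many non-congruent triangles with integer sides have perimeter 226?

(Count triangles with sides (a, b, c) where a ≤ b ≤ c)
Let a ≤ b ≤ c with a + b + c = 226. The only binding inequality is a + b > c, i.e. 226 − c > c, so c < 226/2; and c ≥ 226/3 since c is the largest side.
So 76 ≤ c ≤ 112. For each c, b runs from ⌈(226 − c)/2⌉ up to c (then a = 226 − b − c satisfies 1 ≤ a ≤ b automatically), giving c − ⌈(226 − c)/2⌉ + 1 choices.
Summing over c: 2 + 3 + 5 + 6 + … + 54 + 56  (37 terms, c = 76, …, 112) = 1064
Check (closed form: nearest integer to p²/48 for even p, (p+3)²/48 for odd p): 226²/48 = 51076/48 ≈ 1064.08 → 1064

1064 triangles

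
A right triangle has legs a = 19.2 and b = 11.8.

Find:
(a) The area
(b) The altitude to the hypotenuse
(a) The legs are perpendicular, so Area = ½·a·b = ½·19.2·11.8 = ½·226.56 = 113.28
(b) Hypotenuse c = √(a² + b²) = √(368.64 + 139.24) = √507.88 ≈ 22.5362
    Area = ½·c·h_c  ⇒  h_c = 2·Area/c = 226.56/22.5362 ≈ 10.0532

Area = 113.28, h_c = 10.05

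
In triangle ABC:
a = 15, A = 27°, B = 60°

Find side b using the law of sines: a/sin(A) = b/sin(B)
a/sin(A) = b/sin(B)  ⇒  b = a·sin(B)/sin(A) = 15·sin(60°)/sin(27°)
sin(60°) ≈ 0.866025, sin(27°) ≈ 0.45399
b ≈ 15·0.866025/0.45399 ≈ 12.9904/0.45399 ≈ 28.6138

b = 28.61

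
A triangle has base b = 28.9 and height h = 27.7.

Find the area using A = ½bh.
A = ½·b·h = ½·28.9·27.7 = ½·800.53 = 400.265

Area = 400.265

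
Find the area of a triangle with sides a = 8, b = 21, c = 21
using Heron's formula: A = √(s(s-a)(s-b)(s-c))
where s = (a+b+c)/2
s = (8 + 21 + 21)/2 = 50/2 = 25
s − a = 17, s − b = 4, s − c = 4
s(s−a)(s−b)(s−c) = 25·17·4·4 = 6800
Area = √6800 ≈ 82.4621

s = 25.0, Area = 82.46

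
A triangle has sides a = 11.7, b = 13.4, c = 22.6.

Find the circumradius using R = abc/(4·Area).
First find the area with Heron's formula.
s = (11.7 + 13.4 + 22.6)/2 = 23.85
Area = √(s(s−a)(s−b)(s−c)) = √(23.85·12.15·10.45·1.25) ≈ √3785.22 ≈ 61.5241
abc = 11.7·13.4·22.6 = 3543.228
R = abc/(4·Area) ≈ 3543.228/(4·61.5241) = 3543.228/246.097 ≈ 14.3977

R = 14.4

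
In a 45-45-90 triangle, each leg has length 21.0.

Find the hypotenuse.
In a 45-45-90 triangle the sides are in ratio 1 : 1 : √2, so hypotenuse = leg·√2.
Hypotenuse = 21.0·√2 ≈ 21.0·1.41421 ≈ 29.6985

Hypotenuse = 21.0√2 = 29.7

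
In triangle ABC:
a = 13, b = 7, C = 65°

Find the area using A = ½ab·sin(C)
A = ½·a·b·sin(C) = ½·13·7·sin(65°)
sin(65°) ≈ 0.906308
A ≈ ½·91·0.906308 = 45.5·0.906308 ≈ 41.237

Area = 41.24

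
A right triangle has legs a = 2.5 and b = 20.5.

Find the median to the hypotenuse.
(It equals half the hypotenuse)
Hypotenuse c = √(a² + b²) = √(6.25 + 420.25) = √426.5 ≈ 20.6519
Median to hypotenuse = c/2 ≈ 20.6519/2 ≈ 10.3259

Median = 10.33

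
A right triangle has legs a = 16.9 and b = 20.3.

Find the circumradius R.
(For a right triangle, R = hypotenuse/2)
Hypotenuse c = √(a² + b²) = √(285.61 + 412.09) = √697.7 ≈ 26.414
R = c/2 ≈ 26.414/2 ≈ 13.207

R = 13.21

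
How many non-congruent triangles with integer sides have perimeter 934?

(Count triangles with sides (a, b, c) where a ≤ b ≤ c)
Let a ≤ b ≤ c with a + b + c = 934. The only binding inequality is a + b > c, i.e. 934 − c > c, so c < 934/2; and c ≥ 934/3 since c is the largest side.
So 312 ≤ c ≤ 466. For each c, b runs from ⌈(934 − c)/2⌉ up to c (then a = 934 − b − c satisfies 1 ≤ a ≤ b automatically), giving c − ⌈(934 − c)/2⌉ + 1 choices.
Summing over c: 2 + 3 + 5 + 6 + … + 231 + 233  (155 terms, c = 312, …, 466) = 18174
Check (closed form: nearest integer to p²/48 for even p, (p+3)²/48 for odd p): 934²/48 = 872356/48 ≈ 18174.08 → 18174

18174 triangles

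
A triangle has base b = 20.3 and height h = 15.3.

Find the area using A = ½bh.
A = ½·b·h = ½·20.3·15.3 = ½·310.59 = 155.295

Area = 155.295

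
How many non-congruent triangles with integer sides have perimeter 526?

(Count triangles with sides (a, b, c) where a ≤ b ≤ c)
Let a ≤ b ≤ c with a + b + c = 526. The only binding inequality is a + b > c, i.e. 526 − c > c, so c < 526/2; and c ≥ 526/3 since c is the largest side.
So 176 ≤ c ≤ 262. For each c, b runs from ⌈(526 − c)/2⌉ up to c (then a = 526 − b − c satisfies 1 ≤ a ≤ b automatically), giving c − ⌈(526 − c)/2⌉ + 1 choices.
Summing over c: 2 + 3 + 5 + 6 + … + 129 + 131  (87 terms, c = 176, …, 262) = 5764
Check (closed form: nearest integer to p²/48 for even p, (p+3)²/48 for odd p): 526²/48 = 276676/48 ≈ 5764.08 → 5764

5764 triangles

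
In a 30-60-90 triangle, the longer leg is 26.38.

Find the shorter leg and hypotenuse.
In a 30-60-90 triangle the sides are in ratio 1 : √3 : 2, so short leg = long leg/√3 and hypotenuse = 2·(short leg).
Short leg = 26.38/√3 ≈ 26.38/1.73205 ≈ 15.2305
Hypotenuse = 2·15.2305 ≈ 30.461

Short leg = 15.23, Hypotenuse = 30.46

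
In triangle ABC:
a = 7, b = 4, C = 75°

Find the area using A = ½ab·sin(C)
A = ½·a·b·sin(C) = ½·7·4·sin(75°)
sin(75°) ≈ 0.965926
A ≈ ½·28·0.965926 = 14·0.965926 ≈ 13.523

Area = 13.52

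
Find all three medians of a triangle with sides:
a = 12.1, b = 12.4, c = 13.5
Median formula: m_a = ½√(2b² + 2c² − a²) (and cyclically). a² = 146.41, b² = 153.76, c² = 182.25.
m_a = ½√(2·153.76 + 2·182.25 − 146.41) = ½√525.61 ≈ ½·22.9262 ≈ 11.4631
m_b = ½√(2·146.41 + 2·182.25 − 153.76) = ½√503.56 ≈ ½·22.4401 ≈ 11.2201
m_c = ½√(2·146.41 + 2·153.76 − 182.25) = ½√418.09 ≈ ½·20.4472 ≈ 10.2236

m_a = 11.46, m_b = 11.22, m_c = 10.22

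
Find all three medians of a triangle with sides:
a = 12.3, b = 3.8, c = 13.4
Median formula: m_a = ½√(2b² + 2c² − a²) (and cyclically). a² = 151.29, b² = 14.44, c² = 179.56.
m_a = ½√(2·14.44 + 2·179.56 − 151.29) = ½√236.71 ≈ ½·15.3854 ≈ 7.69269
m_b = ½√(2·151.29 + 2·179.56 − 14.44) = ½√647.26 ≈ ½·25.4413 ≈ 12.7207
m_c = ½√(2·151.29 + 2·14.44 − 179.56) = ½√151.9 ≈ ½·12.3248 ≈ 6.16239

m_a = 7.693, m_b = 12.72, m_c = 6.162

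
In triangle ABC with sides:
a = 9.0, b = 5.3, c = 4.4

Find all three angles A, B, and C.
Law of cosines for each angle (a² = 81, b² = 28.09, c² = 19.36):
cos(A) = (b² + c² − a²)/(2bc) = (28.09 + 19.36 − 81)/(2·5.3·4.4) = -33.55/46.64 ≈ -0.71934  ⇒  A ≈ 136°
cos(B) = (a² + c² − b²)/(2ac) = (81 + 19.36 − 28.09)/(2·9.0·4.4) = 72.27/79.2 ≈ 0.9125  ⇒  B ≈ 24.1468°
cos(C) = (a² + b² − c²)/(2ab) = (81 + 28.09 − 19.36)/(2·9.0·5.3) = 89.73/95.4 ≈ 0.940566  ⇒  C ≈ 19.8532°
Check: A + B + C ≈ 180°

A = 136°, B = 24.15°, C = 19.85°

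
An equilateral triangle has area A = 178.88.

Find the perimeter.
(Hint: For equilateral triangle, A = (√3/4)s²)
A = (√3/4)s²  ⇒  s² = 4A/√3 = 4·178.88/√3 = 715.52/1.73205 ≈ 413.106
s ≈ √413.106 ≈ 20.325
Perimeter = 3s ≈ 3·20.325 ≈ 60.975

Perimeter = 60.98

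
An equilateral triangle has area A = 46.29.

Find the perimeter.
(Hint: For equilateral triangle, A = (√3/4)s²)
A = (√3/4)s²  ⇒  s² = 4A/√3 = 4·46.29/√3 = 185.16/1.73205 ≈ 106.902
s ≈ √106.902 ≈ 10.3394
Perimeter = 3s ≈ 3·10.3394 ≈ 31.0181

Perimeter = 31.02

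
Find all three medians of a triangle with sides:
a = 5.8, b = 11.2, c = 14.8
Median formula: m_a = ½√(2b² + 2c² − a²) (and cyclically). a² = 33.64, b² = 125.44, c² = 219.04.
m_a = ½√(2·125.44 + 2·219.04 − 33.64) = ½√655.32 ≈ ½·25.5992 ≈ 12.7996
m_b = ½√(2·33.64 + 2·219.04 − 125.44) = ½√379.92 ≈ ½·19.4915 ≈ 9.74577
m_c = ½√(2·33.64 + 2·125.44 − 219.04) = ½√99.12 ≈ ½·9.9559 ≈ 4.97795

m_a = 12.8, m_b = 9.746, m_c = 4.978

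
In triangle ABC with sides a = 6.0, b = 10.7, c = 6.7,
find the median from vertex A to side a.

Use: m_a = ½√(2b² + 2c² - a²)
m_a = ½√(2·10.7² + 2·6.7² − 6.0²) = ½√(2·114.49 + 2·44.89 − 36) = ½√(228.98 + 89.78 − 36) = ½√282.76
√282.76 ≈ 16.8155, so m_a ≈ 8.40773

m_a = 8.408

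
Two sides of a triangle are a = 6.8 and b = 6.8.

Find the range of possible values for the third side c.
Triangle inequality: |a − b| < c < a + b
|a − b| = |6.8 − 6.8| = 0
a + b = 6.8 + 6.8 = 13.6

0 < c < 13.6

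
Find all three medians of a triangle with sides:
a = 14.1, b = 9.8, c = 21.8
Median formula: m_a = ½√(2b² + 2c² − a²) (and cyclically). a² = 198.81, b² = 96.04, c² = 475.24.
m_a = ½√(2·96.04 + 2·475.24 − 198.81) = ½√943.75 ≈ ½·30.7205 ≈ 15.3603
m_b = ½√(2·198.81 + 2·475.24 − 96.04) = ½√1252.06 ≈ ½·35.3845 ≈ 17.6922
m_c = ½√(2·198.81 + 2·96.04 − 475.24) = ½√114.46 ≈ ½·10.6986 ≈ 5.3493

m_a = 15.36, m_b = 17.69, m_c = 5.349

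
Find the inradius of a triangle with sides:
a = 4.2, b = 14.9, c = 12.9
r = Area/s where s is the semi-perimeter.
s = (4.2 + 14.9 + 12.9)/2 = 32/2 = 16
Area = √(s(s−a)(s−b)(s−c)) = √(16·11.8·1.1·3.1) ≈ √643.808 ≈ 25.3734
r ≈ 25.3734/16 ≈ 1.58584

r = 1.586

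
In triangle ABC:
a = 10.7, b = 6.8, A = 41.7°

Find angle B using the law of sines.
a/sin(A) = b/sin(B)  ⇒  sin(B) = b·sin(A)/a = 6.8·sin(41.7°)/10.7
sin(41.7°) ≈ 0.66523
sin(B) ≈ 6.8·0.66523/10.7 ≈ 4.52357/10.7 ≈ 0.422763
B = arcsin(0.422763) ≈ 25.0092°
(Since b ≤ a we need B ≤ A, so the obtuse alternative 180° − 25.0092° ≈ 154.991° is rejected.)

B = 25.01°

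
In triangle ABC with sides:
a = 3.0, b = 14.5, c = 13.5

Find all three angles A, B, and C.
Law of cosines for each angle (a² = 9, b² = 210.25, c² = 182.25):
cos(A) = (b² + c² − a²)/(2bc) = (210.25 + 182.25 − 9)/(2·14.5·13.5) = 383.5/391.5 ≈ 0.979566  ⇒  A ≈ 11.6027°
cos(B) = (a² + c² − b²)/(2ac) = (9 + 182.25 − 210.25)/(2·3.0·13.5) = -19/81 ≈ -0.234568  ⇒  B ≈ 103.566°
cos(C) = (a² + b² − c²)/(2ab) = (9 + 210.25 − 182.25)/(2·3.0·14.5) = 37/87 ≈ 0.425287  ⇒  C ≈ 64.8311°
Check: A + B + C ≈ 180°

A = 11.6°, B = 103.6°, C = 64.83°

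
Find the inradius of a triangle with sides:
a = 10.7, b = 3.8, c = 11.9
r = Area/s where s is the semi-perimeter.
s = (10.7 + 3.8 + 11.9)/2 = 26.4/2 = 13.2
Area = √(s(s−a)(s−b)(s−c)) = √(13.2·2.5·9.4·1.3) ≈ √403.26 ≈ 20.0813
r ≈ 20.0813/13.2 ≈ 1.52131

r = 1.521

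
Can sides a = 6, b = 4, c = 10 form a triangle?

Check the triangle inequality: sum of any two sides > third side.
a + b vs c: 6 + 4 = 10 ≤ 10  ✗
a + c vs b: 6 + 10 = 16 > 4  ✓
b + c vs a: 4 + 10 = 14 > 6  ✓

No: 6 + 4 = 10 is not > 10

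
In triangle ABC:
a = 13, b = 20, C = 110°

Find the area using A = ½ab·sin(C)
A = ½·a·b·sin(C) = ½·13·20·sin(110°)
sin(110°) ≈ 0.939693
A ≈ ½·260·0.939693 = 130·0.939693 ≈ 122.16

Area = 122.2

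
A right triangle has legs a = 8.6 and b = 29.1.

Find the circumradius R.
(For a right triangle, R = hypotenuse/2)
Hypotenuse c = √(a² + b²) = √(73.96 + 846.81) = √920.77 ≈ 30.3442
R = c/2 ≈ 30.3442/2 ≈ 15.1721

R = 15.17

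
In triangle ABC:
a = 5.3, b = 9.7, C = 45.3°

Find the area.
Two sides and the included angle (SAS): A = ½·a·b·sin(C) = ½·5.3·9.7·sin(45.3°)
sin(45.3°) ≈ 0.710799
A ≈ ½·51.41·0.710799 = 25.705·0.710799 ≈ 18.2711

Area = 18.27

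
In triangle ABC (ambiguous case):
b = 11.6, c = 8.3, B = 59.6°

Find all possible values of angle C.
b/sin(B) = c/sin(C)  ⇒  sin(C) = c·sin(B)/b = 8.3·sin(59.6°)/11.6
sin(59.6°) ≈ 0.862514
sin(C) ≈ 8.3·0.862514/11.6 ≈ 7.15886/11.6 ≈ 0.617143
Candidate 1: C₁ = arcsin(0.617143) ≈ 38.1078°  →  A = 180° − 59.6° − 38.1078° ≈ 82.2922° > 0, valid
Candidate 2: C₂ = 180° − C₁ ≈ 141.892°  →  A = 180° − 59.6° − 141.892° ≈ -21.4922° ≤ 0, not a valid triangle

C = 38.11° (one solution)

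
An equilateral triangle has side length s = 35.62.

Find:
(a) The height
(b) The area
(a) The height splits the triangle into two 30-60-90 halves: h = s·√3/2 = 35.62·1.73205/2 ≈ 61.6956/2 ≈ 30.8478
(b) Area = (√3/4)·s² = (√3/4)·35.62² = (√3/4)·1268.7844 ≈ 0.433013·1268.7844 ≈ 549.4

Height = 30.85, Area = 549.4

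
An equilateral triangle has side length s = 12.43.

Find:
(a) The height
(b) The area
(a) The height splits the triangle into two 30-60-90 halves: h = s·√3/2 = 12.43·1.73205/2 ≈ 21.5294/2 ≈ 10.7647
(b) Area = (√3/4)·s² = (√3/4)·12.43² = (√3/4)·154.5049 ≈ 0.433013·154.5049 ≈ 66.9026

Height = 10.76, Area = 66.9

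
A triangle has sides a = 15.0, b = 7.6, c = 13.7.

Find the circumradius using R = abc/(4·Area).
First find the area with Heron's formula.
s = (15.0 + 7.6 + 13.7)/2 = 18.15
Area = √(s(s−a)(s−b)(s−c)) = √(18.15·3.15·10.55·4.45) ≈ √2684.11 ≈ 51.8084
abc = 15.0·7.6·13.7 = 1561.8
R = abc/(4·Area) ≈ 1561.8/(4·51.8084) = 1561.8/207.233 ≈ 7.53643

R = 7.536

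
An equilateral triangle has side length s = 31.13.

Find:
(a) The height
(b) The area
(a) The height splits the triangle into two 30-60-90 halves: h = s·√3/2 = 31.13·1.73205/2 ≈ 53.9187/2 ≈ 26.9594
(b) Area = (√3/4)·s² = (√3/4)·31.13² = (√3/4)·969.0769 ≈ 0.433013·969.0769 ≈ 419.623

Height = 26.96, Area = 419.6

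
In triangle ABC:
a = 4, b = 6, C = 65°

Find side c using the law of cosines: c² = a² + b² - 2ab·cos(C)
c² = 4² + 6² − 2·4·6·cos(65°)
cos(65°) ≈ 0.422618
c² ≈ 16 + 36 − 48·(0.422618) ≈ 52 − 20.2857 ≈ 31.7143
c ≈ √31.7143 ≈ 5.63155

c = 5.632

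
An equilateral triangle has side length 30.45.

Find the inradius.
r = Area/s with s the semi-perimeter.
Area = (√3/4)·30.45² = (√3/4)·927.2025 ≈ 0.433013·927.2025 ≈ 401.49
s = 3·30.45/2 = 45.675
r ≈ 401.49/45.675 ≈ 8.79016
(Equivalently r = side/(2√3) = 30.45/3.4641 ≈ 8.79016.)

r = 8.79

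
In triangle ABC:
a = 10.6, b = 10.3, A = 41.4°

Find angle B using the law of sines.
a/sin(A) = b/sin(B)  ⇒  sin(B) = b·sin(A)/a = 10.3·sin(41.4°)/10.6
sin(41.4°) ≈ 0.661312
sin(B) ≈ 10.3·0.661312/10.6 ≈ 6.81151/10.6 ≈ 0.642595
B = arcsin(0.642595) ≈ 39.9856°
(Since b ≤ a we need B ≤ A, so the obtuse alternative 180° − 39.9856° ≈ 140.014° is rejected.)

B = 39.99°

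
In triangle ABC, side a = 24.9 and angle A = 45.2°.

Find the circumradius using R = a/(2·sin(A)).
R = a/(2·sin(A)) = 24.9/(2·sin(45.2°))
sin(45.2°) ≈ 0.709571
R ≈ 24.9/(2·0.709571) = 24.9/1.41914 ≈ 17.5458

R = 17.55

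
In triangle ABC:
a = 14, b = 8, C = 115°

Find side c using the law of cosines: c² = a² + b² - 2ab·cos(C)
c² = 14² + 8² − 2·14·8·cos(115°)
cos(115°) ≈ -0.422618
c² ≈ 196 + 64 − 224·(-0.422618) ≈ 260 + 94.6665 ≈ 354.666
c ≈ √354.666 ≈ 18.8326

c = 18.83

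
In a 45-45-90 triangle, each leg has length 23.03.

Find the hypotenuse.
In a 45-45-90 triangle the sides are in ratio 1 : 1 : √2, so hypotenuse = leg·√2.
Hypotenuse = 23.03·√2 ≈ 23.03·1.41421 ≈ 32.5693

Hypotenuse = 23.03√2 = 32.57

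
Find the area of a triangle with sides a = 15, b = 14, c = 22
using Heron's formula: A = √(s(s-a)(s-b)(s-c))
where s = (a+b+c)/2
s = (15 + 14 + 22)/2 = 51/2 = 25.5
s − a = 10.5, s − b = 11.5, s − c = 3.5
s(s−a)(s−b)(s−c) = 25.5·10.5·11.5·3.5 = 10776.9375
Area = √10776.9375 ≈ 103.812

s = 25.5, Area = 103.8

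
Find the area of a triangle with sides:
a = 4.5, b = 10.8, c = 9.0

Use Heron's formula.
s = (4.5 + 10.8 + 9.0)/2 = 24.3/2 = 12.15
s − a = 7.65, s − b = 1.35, s − c = 3.15
s(s−a)(s−b)(s−c) = 12.15·7.65·1.35·3.15 ≈ 395.259
Area = √395.259 ≈ 19.8811

Area = 19.88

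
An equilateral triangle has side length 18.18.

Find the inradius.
r = Area/s with s the semi-perimeter.
Area = (√3/4)·18.18² = (√3/4)·330.5124 ≈ 0.433013·330.5124 ≈ 143.116
s = 3·18.18/2 = 27.27
r ≈ 143.116/27.27 ≈ 5.24811
(Equivalently r = side/(2√3) = 18.18/3.4641 ≈ 5.24811.)

r = 5.248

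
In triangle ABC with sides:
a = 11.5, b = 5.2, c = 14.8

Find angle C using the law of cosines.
c² = a² + b² − 2ab·cos(C)  ⇒  cos(C) = (a² + b² − c²)/(2ab)
cos(C) = (11.5² + 5.2² − 14.8²)/(2·11.5·5.2) = (132.25 + 27.04 − 219.04)/119.6 = -59.75/119.6 ≈ -0.499582
C = arccos(-0.499582) ≈ 119.972°

C = 120°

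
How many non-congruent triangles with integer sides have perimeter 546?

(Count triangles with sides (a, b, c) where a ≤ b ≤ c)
Let a ≤ b ≤ c with a + b + c = 546. The only binding inequality is a + b > c, i.e. 546 − c > c, so c < 546/2; and c ≥ 546/3 since c is the largest side.
So 182 ≤ c ≤ 272. For each c, b runs from ⌈(546 − c)/2⌉ up to c (then a = 546 − b − c satisfies 1 ≤ a ≤ b automatically), giving c − ⌈(546 − c)/2⌉ + 1 choices.
Summing over c: 1 + 2 + 4 + 5 + … + 134 + 136  (91 terms, c = 182, …, 272) = 6211
Check (closed form: nearest integer to p²/48 for even p, (p+3)²/48 for odd p): 546²/48 = 298116/48 ≈ 6210.75 → 6211

6211 triangles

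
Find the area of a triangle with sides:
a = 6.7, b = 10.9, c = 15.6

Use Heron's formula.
s = (6.7 + 10.9 + 15.6)/2 = 33.2/2 = 16.6
s − a = 9.9, s − b = 5.7, s − c = 1
s(s−a)(s−b)(s−c) = 16.6·9.9·5.7·1 ≈ 936.738
Area = √936.738 ≈ 30.6062

Area = 30.61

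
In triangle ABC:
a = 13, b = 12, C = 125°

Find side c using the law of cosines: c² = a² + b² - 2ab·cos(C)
c² = 13² + 12² − 2·13·12·cos(125°)
cos(125°) ≈ -0.573576
c² ≈ 169 + 144 − 312·(-0.573576) ≈ 313 + 178.956 ≈ 491.956
c ≈ √491.956 ≈ 22.1801

c = 22.18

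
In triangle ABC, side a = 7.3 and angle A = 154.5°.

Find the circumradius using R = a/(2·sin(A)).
R = a/(2·sin(A)) = 7.3/(2·sin(154.5°))
sin(154.5°) ≈ 0.430511
R ≈ 7.3/(2·0.430511) = 7.3/0.861022 ≈ 8.47829

R = 8.478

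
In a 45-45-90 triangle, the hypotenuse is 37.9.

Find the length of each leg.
In a 45-45-90 triangle hypotenuse = leg·√2, so leg = hypotenuse/√2.
Leg = 37.9/√2 ≈ 37.9/1.41421 ≈ 26.7993

Each leg = 26.8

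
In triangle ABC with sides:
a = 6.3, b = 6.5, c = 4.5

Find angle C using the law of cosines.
c² = a² + b² − 2ab·cos(C)  ⇒  cos(C) = (a² + b² − c²)/(2ab)
cos(C) = (6.3² + 6.5² − 4.5²)/(2·6.3·6.5) = (39.69 + 42.25 − 20.25)/81.9 = 61.69/81.9 ≈ 0.753236
C = arccos(0.753236) ≈ 41.1286°

C = 41.13°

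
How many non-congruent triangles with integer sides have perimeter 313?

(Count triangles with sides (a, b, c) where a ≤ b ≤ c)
Let a ≤ b ≤ c with a + b + c = 313. The only binding inequality is a + b > c, i.e. 313 − c > c, so c < 313/2; and c ≥ 313/3 since c is the largest side.
So 105 ≤ c ≤ 156. For each c, b runs from ⌈(313 − c)/2⌉ up to c (then a = 313 − b − c satisfies 1 ≤ a ≤ b automatically), giving c − ⌈(313 − c)/2⌉ + 1 choices.
Summing over c: 2 + 3 + 5 + 6 + … + 77 + 78  (52 terms, c = 105, …, 156) = 2080
Check (closed form: nearest integer to p²/48 for even p, (p+3)²/48 for odd p): (313+3)²/48 = 316²/48 = 99856/48 ≈ 2080.33 → 2080

2080 triangles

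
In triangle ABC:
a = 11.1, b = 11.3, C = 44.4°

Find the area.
Two sides and the included angle (SAS): A = ½·a·b·sin(C) = ½·11.1·11.3·sin(44.4°)
sin(44.4°) ≈ 0.699663
A ≈ ½·125.43·0.699663 = 62.715·0.699663 ≈ 43.8794

Area = 43.88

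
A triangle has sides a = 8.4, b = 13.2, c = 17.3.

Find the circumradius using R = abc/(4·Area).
First find the area with Heron's formula.
s = (8.4 + 13.2 + 17.3)/2 = 19.45
Area = √(s(s−a)(s−b)(s−c)) = √(19.45·11.05·6.25·2.15) ≈ √2888.02 ≈ 53.7403
abc = 8.4·13.2·17.3 = 1918.224
R = abc/(4·Area) ≈ 1918.224/(4·53.7403) = 1918.224/214.961 ≈ 8.92358

R = 8.924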